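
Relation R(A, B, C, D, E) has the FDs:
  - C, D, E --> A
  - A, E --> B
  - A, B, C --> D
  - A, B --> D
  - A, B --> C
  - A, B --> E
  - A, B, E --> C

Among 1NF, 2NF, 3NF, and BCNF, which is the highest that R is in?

Candidate keys: {A, B}, {A, E}, {C, D, E}. Prime attributes: {A, B, C, D, E}.
The left-hand side of every FD is a superkey, so BCNF is satisfied.

BCNF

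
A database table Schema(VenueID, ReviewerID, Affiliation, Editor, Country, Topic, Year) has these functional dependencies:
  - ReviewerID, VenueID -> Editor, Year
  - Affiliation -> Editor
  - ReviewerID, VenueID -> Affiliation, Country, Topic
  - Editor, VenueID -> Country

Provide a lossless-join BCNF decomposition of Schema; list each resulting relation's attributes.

Candidate key of the original relation: {ReviewerID, VenueID}.
Within {Affiliation, Country, Editor, ReviewerID, Topic, VenueID, Year}: {Affiliation}⁺ ∩ {Affiliation, Country, Editor, ReviewerID, Topic, VenueID, Year} = {Affiliation, Editor}, not the whole set, so Affiliation -> Editor violates BCNF; decompose into {Affiliation, Editor} and {Affiliation, Country, ReviewerID, Topic, VenueID, Year}.
{Affiliation, Editor} is in BCNF.
Within {Affiliation, Country, ReviewerID, Topic, VenueID, Year}: {Affiliation, VenueID}⁺ ∩ {Affiliation, Country, ReviewerID, Topic, VenueID, Year} = {Affiliation, Country, VenueID}, not the whole set, so Affiliation, VenueID -> Country violates BCNF; decompose into {Affiliation, Country, VenueID} and {Affiliation, ReviewerID, Topic, VenueID, Year}.
{Affiliation, Country, VenueID} is in BCNF.
{Affiliation, ReviewerID, Topic, VenueID, Year} is in BCNF.

{Affiliation, Country, VenueID}; {Affiliation, Editor}; {Affiliation, ReviewerID, Topic, VenueID, Year}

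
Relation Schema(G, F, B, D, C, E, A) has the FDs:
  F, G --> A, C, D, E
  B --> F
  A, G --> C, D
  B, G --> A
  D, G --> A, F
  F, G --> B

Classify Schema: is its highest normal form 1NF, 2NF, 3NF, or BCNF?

Candidate keys: {A, G}, {B, G}, {D, G}, {F, G}. Prime attributes: {A, B, D, F, G}.
B --> F breaks BCNF: {B}⁺ = {B, F}, so {B} is not a superkey.
But every attribute on its right side ({F}) is prime, and the same holds for every other non-superkey FD, so 3NF still holds.

3NF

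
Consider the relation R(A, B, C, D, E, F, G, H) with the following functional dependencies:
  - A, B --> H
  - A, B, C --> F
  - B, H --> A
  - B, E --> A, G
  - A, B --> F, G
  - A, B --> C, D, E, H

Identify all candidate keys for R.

No FD produces {B}, so it must be in every candidate key.
{A, B}⁺ = {A, B, C, D, E, F, G, H}, which is every attribute, so {A, B} is a candidate key.
{B, E}⁺ = {A, B, C, D, E, F, G, H}, which is every attribute, so {B, E} is a candidate key.
{B, H}⁺ = {A, B, C, D, E, F, G, H}, which is every attribute, so {B, H} is a candidate key.
Any other superkey properly contains one of these, so there are no further candidate keys.

{A, B}, {B, E}, {B, H}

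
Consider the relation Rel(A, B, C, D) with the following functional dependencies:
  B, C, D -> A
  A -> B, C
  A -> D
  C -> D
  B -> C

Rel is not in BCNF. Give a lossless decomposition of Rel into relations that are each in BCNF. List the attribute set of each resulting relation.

Candidate keys of the original relation: {A}, {B}.
In {A, B, C, D}, {C} is not a superkey ({C}⁺ restricted to this set is {C, D}), so split on C -> D into {C, D} and {A, B, C}.
{C, D} is in BCNF.
{A, B, C} is in BCNF.

{A, B, C}; {C, D}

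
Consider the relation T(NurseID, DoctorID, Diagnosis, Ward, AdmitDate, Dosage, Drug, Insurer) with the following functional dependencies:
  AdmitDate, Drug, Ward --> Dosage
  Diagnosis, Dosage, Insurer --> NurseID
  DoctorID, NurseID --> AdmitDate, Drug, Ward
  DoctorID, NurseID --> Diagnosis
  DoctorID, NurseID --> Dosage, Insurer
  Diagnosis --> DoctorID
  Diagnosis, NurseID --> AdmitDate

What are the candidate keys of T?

{Diagnosis, NurseID}⁺ = {AdmitDate, Diagnosis, DoctorID, Dosage, Drug, Insurer, NurseID, Ward}, which is every attribute, so {Diagnosis, NurseID} is a candidate key.
{DoctorID, NurseID}⁺ = {AdmitDate, Diagnosis, DoctorID, Dosage, Drug, Insurer, NurseID, Ward}, which is every attribute, so {DoctorID, NurseID} is a candidate key.
{Diagnosis, Dosage, Insurer}⁺ = {AdmitDate, Diagnosis, DoctorID, Dosage, Drug, Insurer, NurseID, Ward}, which is every attribute, so {Diagnosis, Dosage, Insurer} is a candidate key.
{AdmitDate, Diagnosis, Drug, Insurer, Ward}⁺ = {AdmitDate, Diagnosis, DoctorID, Dosage, Drug, Insurer, NurseID, Ward}, which is every attribute, so {AdmitDate, Diagnosis, Drug, Insurer, Ward} is a candidate key.
No proper subset of any of these is a key, and no other minimal superkey exists.

{AdmitDate, Diagnosis, Drug, Insurer, Ward}, {Diagnosis, Dosage, Insurer}, {Diagnosis, NurseID}, {DoctorID, NurseID}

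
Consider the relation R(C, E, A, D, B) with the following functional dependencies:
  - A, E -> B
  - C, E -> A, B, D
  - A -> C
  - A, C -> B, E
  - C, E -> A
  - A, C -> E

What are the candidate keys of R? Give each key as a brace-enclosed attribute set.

{A} is a candidate key since {A}⁺ = {A, B, C, D, E} covers every attribute.
{C, E} is a candidate key since {C, E}⁺ = {A, B, C, D, E} covers every attribute.
These are minimal and exhaustive — every other superkey contains one of them.

{A}, {C, E}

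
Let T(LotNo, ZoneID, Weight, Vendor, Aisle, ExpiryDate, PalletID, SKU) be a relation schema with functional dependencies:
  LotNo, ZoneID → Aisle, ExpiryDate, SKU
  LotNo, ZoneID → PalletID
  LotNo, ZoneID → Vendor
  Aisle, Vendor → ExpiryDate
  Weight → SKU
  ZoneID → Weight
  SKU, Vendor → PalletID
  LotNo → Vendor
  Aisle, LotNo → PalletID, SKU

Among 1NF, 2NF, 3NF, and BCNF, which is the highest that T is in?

1NF

Candidate key: {LotNo, ZoneID}. Prime attributes: {LotNo, ZoneID}.
Aisle, Vendor → ExpiryDate: {Aisle, Vendor}⁺ = {Aisle, ExpiryDate, Vendor}, which is not all of the attributes, so the left side is not a superkey — BCNF is violated.
Aisle, Vendor → ExpiryDate determines the non-prime attribute {ExpiryDate} from a non-superkey — 3NF is violated.
The proper key subset {LotNo} of {LotNo, ZoneID} determines non-prime {Vendor}, so the relation is not even in 2NF.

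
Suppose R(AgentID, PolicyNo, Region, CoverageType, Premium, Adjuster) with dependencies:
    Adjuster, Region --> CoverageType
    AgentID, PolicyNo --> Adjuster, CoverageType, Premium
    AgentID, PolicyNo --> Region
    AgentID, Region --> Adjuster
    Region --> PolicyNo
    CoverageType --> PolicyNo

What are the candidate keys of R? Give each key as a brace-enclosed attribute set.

{AgentID, CoverageType}, {AgentID, PolicyNo}, {AgentID, Region}

Attributes never on any right-hand side: {AgentID} — every candidate key must contain it.
{AgentID, CoverageType}⁺ = {Adjuster, AgentID, CoverageType, PolicyNo, Premium, Region}, which is every attribute, so {AgentID, CoverageType} is a candidate key.
{AgentID, PolicyNo}⁺ = {Adjuster, AgentID, CoverageType, PolicyNo, Premium, Region}, which is every attribute, so {AgentID, PolicyNo} is a candidate key.
{AgentID, Region}⁺ = {Adjuster, AgentID, CoverageType, PolicyNo, Premium, Region}, which is every attribute, so {AgentID, Region} is a candidate key.
These are minimal and exhaustive — every other superkey contains one of them.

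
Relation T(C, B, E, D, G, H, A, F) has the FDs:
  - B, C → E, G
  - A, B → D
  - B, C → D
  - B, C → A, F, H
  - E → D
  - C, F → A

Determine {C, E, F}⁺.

Start with {C, E, F}.
E → D applies; add {D} → now {C, D, E, F}.
C, F → A applies; add {A} → now {A, C, D, E, F}.
No further FD applies.

{A, C, D, E, F}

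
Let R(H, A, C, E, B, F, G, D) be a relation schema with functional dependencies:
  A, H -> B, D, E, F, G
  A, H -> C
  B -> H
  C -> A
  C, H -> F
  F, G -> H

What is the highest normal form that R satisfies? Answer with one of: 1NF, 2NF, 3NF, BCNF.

3NF

Candidate keys: {A, B}, {A, F, G}, {A, H}, {B, C}, {C, F, G}, {C, H}. Prime attributes: {A, B, C, F, G, H}.
B -> H breaks BCNF: {B}⁺ = {B, H}, so {B} is not a superkey.
But every attribute on its right side ({H}) is prime, and the same holds for every other non-superkey FD, so 3NF still holds.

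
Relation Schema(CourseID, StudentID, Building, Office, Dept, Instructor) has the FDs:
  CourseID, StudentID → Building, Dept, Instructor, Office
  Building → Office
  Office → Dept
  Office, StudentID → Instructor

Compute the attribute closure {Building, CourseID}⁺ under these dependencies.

{Building, CourseID, Dept, Office}

Start with {Building, CourseID}.
Building → Office applies; add {Office} → now {Building, CourseID, Office}.
Office → Dept applies; add {Dept} → now {Building, CourseID, Dept, Office}.
No further FD applies.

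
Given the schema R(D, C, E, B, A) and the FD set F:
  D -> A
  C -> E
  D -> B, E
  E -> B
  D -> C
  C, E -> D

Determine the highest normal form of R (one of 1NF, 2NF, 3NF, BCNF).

2NF

Candidate keys: {C}, {D}. Prime attributes: {C, D}.
E -> B: {E}⁺ = {B, E}, which is not all of the attributes, so the left side is not a superkey — BCNF is violated.
E -> B determines the non-prime attribute {B} from a non-superkey — 3NF is violated.
Every candidate key is a single attribute, so no partial dependency is possible; 2NF holds.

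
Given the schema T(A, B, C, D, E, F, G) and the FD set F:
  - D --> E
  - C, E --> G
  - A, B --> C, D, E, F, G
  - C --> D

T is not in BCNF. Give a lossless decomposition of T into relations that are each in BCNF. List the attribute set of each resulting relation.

Candidate key of the original relation: {A, B}.
In {A, B, C, D, E, F, G}, {D} is not a superkey ({D}⁺ restricted to this set is {D, E}), so split on D --> E into {D, E} and {A, B, C, D, F, G}.
{D, E} is in BCNF.
In {A, B, C, D, F, G}, {C} is not a superkey ({C}⁺ restricted to this set is {C, D, G}), so split on C --> D, G into {C, D, G} and {A, B, C, F}.
{C, D, G} is in BCNF.
{A, B, C, F} is in BCNF.

{A, B, C, F}; {C, D, G}; {D, E}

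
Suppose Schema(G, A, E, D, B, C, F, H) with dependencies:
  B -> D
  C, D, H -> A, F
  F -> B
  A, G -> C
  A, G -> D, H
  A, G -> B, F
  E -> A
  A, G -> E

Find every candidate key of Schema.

Attributes never on any right-hand side: {G} — every candidate key must contain it.
Closure of {A, G} is {A, B, C, D, E, F, G, H}, the whole schema; {A, G} is a candidate key.
Closure of {E, G} is {A, B, C, D, E, F, G, H}, the whole schema; {E, G} is a candidate key.
Closure of {B, C, G, H} is {A, B, C, D, E, F, G, H}, the whole schema; {B, C, G, H} is a candidate key.
Closure of {C, D, G, H} is {A, B, C, D, E, F, G, H}, the whole schema; {C, D, G, H} is a candidate key.
Closure of {C, F, G, H} is {A, B, C, D, E, F, G, H}, the whole schema; {C, F, G, H} is a candidate key.
Any other superkey properly contains one of these, so there are no further candidate keys.

{A, G}, {B, C, G, H}, {C, D, G, H}, {C, F, G, H}, {E, G}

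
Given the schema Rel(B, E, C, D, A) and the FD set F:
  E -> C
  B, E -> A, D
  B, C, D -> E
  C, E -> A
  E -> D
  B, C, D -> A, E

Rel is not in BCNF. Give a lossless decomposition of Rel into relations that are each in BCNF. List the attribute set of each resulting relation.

Candidate keys of the original relation: {B, C, D}, {B, E}.
In {A, B, C, D, E}, {E} is not a superkey ({E}⁺ restricted to this set is {A, C, D, E}), so split on E -> A, C, D into {A, C, D, E} and {B, E}.
{A, C, D, E} is in BCNF.
{B, E} is in BCNF.

{A, C, D, E}; {B, E}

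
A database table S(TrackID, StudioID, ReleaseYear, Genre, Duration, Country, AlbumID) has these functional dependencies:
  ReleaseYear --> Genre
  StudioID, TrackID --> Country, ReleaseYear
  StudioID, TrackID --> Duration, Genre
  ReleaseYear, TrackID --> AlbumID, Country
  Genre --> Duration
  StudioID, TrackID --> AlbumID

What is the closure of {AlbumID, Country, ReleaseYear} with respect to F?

Start with {AlbumID, Country, ReleaseYear}.
ReleaseYear --> Genre applies; add {Genre} → now {AlbumID, Country, Genre, ReleaseYear}.
Genre --> Duration applies; add {Duration} → now {AlbumID, Country, Duration, Genre, ReleaseYear}.
No further FD applies.

{AlbumID, Country, Duration, Genre, ReleaseYear}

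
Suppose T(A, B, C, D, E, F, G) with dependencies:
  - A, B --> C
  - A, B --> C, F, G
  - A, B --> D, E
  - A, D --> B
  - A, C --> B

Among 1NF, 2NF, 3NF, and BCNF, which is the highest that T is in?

Candidate keys: {A, B}, {A, C}, {A, D}. Prime attributes: {A, B, C, D}.
Every FD has a superkey on the left, so the relation is in BCNF.

BCNF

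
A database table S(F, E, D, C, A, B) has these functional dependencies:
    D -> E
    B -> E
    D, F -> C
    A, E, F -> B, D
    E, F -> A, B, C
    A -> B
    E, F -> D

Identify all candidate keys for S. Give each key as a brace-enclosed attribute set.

{F} never appears on the right of any FD, so every key must include it.
Closure of {A, F} is {A, B, C, D, E, F}, the whole schema; {A, F} is a candidate key.
Closure of {B, F} is {A, B, C, D, E, F}, the whole schema; {B, F} is a candidate key.
Closure of {D, F} is {A, B, C, D, E, F}, the whole schema; {D, F} is a candidate key.
Closure of {E, F} is {A, B, C, D, E, F}, the whole schema; {E, F} is a candidate key.
These are minimal and exhaustive — every other superkey contains one of them.

{A, F}, {B, F}, {D, F}, {E, F}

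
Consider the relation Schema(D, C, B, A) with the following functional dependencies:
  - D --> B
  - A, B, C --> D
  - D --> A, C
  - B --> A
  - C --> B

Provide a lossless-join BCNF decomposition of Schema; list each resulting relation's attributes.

Candidate keys of the original relation: {C}, {D}.
In {A, B, C, D}, {B} is not a superkey ({B}⁺ restricted to this set is {A, B}), so split on B --> A into {A, B} and {B, C, D}.
{A, B} has no BCNF violation.
{B, C, D} has no BCNF violation.

{A, B}; {B, C, D}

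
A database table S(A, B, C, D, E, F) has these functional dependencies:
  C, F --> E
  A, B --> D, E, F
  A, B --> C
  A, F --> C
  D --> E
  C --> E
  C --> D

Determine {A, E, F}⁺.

Start with {A, E, F}.
A, F --> C applies; add {C} → now {A, C, E, F}.
C --> D applies; add {D} → now {A, C, D, E, F}.
No further FD applies.

{A, C, D, E, F}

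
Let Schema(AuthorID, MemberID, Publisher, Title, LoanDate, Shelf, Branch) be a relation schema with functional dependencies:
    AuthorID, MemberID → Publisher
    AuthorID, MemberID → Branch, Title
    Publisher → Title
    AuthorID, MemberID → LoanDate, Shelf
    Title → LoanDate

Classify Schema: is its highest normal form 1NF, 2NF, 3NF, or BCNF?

Candidate key: {AuthorID, MemberID}. Prime attributes: {AuthorID, MemberID}.
Publisher → Title breaks BCNF: {Publisher}⁺ = {LoanDate, Publisher, Title}, so {Publisher} is not a superkey.
Publisher → Title determines the non-prime attribute {Title} from a non-superkey — 3NF is violated.
No proper subset of a key has a non-prime attribute in its closure, so there is no partial dependency; 2NF holds.

2NF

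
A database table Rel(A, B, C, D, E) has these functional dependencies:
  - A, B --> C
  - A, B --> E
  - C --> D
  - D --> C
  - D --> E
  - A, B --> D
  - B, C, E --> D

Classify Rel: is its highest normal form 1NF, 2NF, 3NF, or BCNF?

2NF

Candidate key: {A, B}. Prime attributes: {A, B}.
C --> D breaks BCNF: {C}⁺ = {C, D, E}, so {C} is not a superkey.
C --> D determines the non-prime attribute {D} from a non-superkey — 3NF is violated.
No non-prime attribute depends on a proper subset of any candidate key, so 2NF holds.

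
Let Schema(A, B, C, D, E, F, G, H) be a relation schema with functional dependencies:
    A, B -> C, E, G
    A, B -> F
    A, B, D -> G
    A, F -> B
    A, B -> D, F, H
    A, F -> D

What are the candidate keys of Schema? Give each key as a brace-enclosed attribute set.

{A, B}, {A, F}

Attributes never on any right-hand side: {A} — every candidate key must contain it.
{A, B}⁺ = {A, B, C, D, E, F, G, H}, which is every attribute, so {A, B} is a candidate key.
{A, F}⁺ = {A, B, C, D, E, F, G, H}, which is every attribute, so {A, F} is a candidate key.
No proper subset of any of these is a key, and no other minimal superkey exists.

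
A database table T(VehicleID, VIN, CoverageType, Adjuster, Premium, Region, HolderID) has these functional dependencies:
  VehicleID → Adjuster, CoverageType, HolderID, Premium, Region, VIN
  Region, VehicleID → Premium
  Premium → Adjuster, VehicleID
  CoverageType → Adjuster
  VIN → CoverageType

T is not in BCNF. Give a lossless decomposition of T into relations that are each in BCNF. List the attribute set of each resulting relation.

Candidate keys of the original relation: {Premium}, {VehicleID}.
Within {Adjuster, CoverageType, HolderID, Premium, Region, VIN, VehicleID}: {CoverageType}⁺ ∩ {Adjuster, CoverageType, HolderID, Premium, Region, VIN, VehicleID} = {Adjuster, CoverageType}, not the whole set, so CoverageType → Adjuster violates BCNF; decompose into {Adjuster, CoverageType} and {CoverageType, HolderID, Premium, Region, VIN, VehicleID}.
{Adjuster, CoverageType}: every determinant is a superkey — BCNF.
Within {CoverageType, HolderID, Premium, Region, VIN, VehicleID}: {VIN}⁺ ∩ {CoverageType, HolderID, Premium, Region, VIN, VehicleID} = {CoverageType, VIN}, not the whole set, so VIN → CoverageType violates BCNF; decompose into {CoverageType, VIN} and {HolderID, Premium, Region, VIN, VehicleID}.
{CoverageType, VIN}: every determinant is a superkey — BCNF.
{HolderID, Premium, Region, VIN, VehicleID}: every determinant is a superkey — BCNF.

{Adjuster, CoverageType}; {CoverageType, VIN}; {HolderID, Premium, Region, VIN, VehicleID}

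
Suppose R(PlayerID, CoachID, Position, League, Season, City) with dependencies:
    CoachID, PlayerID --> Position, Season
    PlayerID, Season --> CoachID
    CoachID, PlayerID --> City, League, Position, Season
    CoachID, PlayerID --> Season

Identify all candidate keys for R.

Attributes never on any right-hand side: {PlayerID} — every candidate key must contain it.
{CoachID, PlayerID} is a candidate key since {CoachID, PlayerID}⁺ = {City, CoachID, League, PlayerID, Position, Season} covers every attribute.
{PlayerID, Season} is a candidate key since {PlayerID, Season}⁺ = {City, CoachID, League, PlayerID, Position, Season} covers every attribute.
These are minimal and exhaustive — every other superkey contains one of them.

{CoachID, PlayerID}, {PlayerID, Season}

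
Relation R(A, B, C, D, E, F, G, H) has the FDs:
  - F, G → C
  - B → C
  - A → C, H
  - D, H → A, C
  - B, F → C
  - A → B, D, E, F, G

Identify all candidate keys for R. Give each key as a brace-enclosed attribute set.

{A}, {D, H}

{A} is a candidate key since {A}⁺ = {A, B, C, D, E, F, G, H} covers every attribute.
{D, H} is a candidate key since {D, H}⁺ = {A, B, C, D, E, F, G, H} covers every attribute.
No proper subset of any of these is a key, and no other minimal superkey exists.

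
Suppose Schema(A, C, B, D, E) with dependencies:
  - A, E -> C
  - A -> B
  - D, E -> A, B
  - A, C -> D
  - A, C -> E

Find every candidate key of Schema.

{A, C}, {A, E}, {D, E}

{A, C} is a candidate key since {A, C}⁺ = {A, B, C, D, E} covers every attribute.
{A, E} is a candidate key since {A, E}⁺ = {A, B, C, D, E} covers every attribute.
{D, E} is a candidate key since {D, E}⁺ = {A, B, C, D, E} covers every attribute.
These are minimal and exhaustive — every other superkey contains one of them.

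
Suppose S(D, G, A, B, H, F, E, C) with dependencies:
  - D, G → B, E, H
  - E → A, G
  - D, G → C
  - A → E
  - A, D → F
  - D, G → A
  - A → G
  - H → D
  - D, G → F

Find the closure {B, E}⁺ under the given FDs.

Start with {B, E}.
E → A, G applies; add {A, G} → now {A, B, E, G}.
No further FD applies.

{A, B, E, G}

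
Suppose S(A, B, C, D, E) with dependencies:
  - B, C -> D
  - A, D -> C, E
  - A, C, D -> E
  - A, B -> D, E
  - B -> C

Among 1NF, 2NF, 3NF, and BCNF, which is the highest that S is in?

Candidate key: {A, B}. Prime attributes: {A, B}.
B, C -> D breaks BCNF: {B, C}⁺ = {B, C, D}, so {B, C} is not a superkey.
Because {D} is non-prime and the left side of B, C -> D is not a superkey, the relation is not in 3NF.
Since {B} ⊂ {A, B} and {B}⁺ ⊇ {C, D} with {C, D} non-prime, there is a partial dependency; 2NF fails.

1NF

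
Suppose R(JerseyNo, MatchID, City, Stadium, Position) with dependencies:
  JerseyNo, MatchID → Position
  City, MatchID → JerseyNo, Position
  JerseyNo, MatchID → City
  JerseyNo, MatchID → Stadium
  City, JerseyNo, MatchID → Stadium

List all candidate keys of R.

No FD produces {MatchID}, so it must be in every candidate key.
{City, MatchID} is a candidate key since {City, MatchID}⁺ = {City, JerseyNo, MatchID, Position, Stadium} covers every attribute.
{JerseyNo, MatchID} is a candidate key since {JerseyNo, MatchID}⁺ = {City, JerseyNo, MatchID, Position, Stadium} covers every attribute.
No proper subset of any of these is a key, and no other minimal superkey exists.

{City, MatchID}, {JerseyNo, MatchID}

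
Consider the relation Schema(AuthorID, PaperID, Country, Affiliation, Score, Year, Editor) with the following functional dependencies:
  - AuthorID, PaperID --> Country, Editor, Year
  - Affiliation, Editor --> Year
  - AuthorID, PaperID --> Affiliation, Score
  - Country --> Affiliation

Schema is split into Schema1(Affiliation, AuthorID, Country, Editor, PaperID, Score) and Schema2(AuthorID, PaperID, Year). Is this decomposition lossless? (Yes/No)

Yes

Schema1 ∩ Schema2 = {AuthorID, PaperID}; its closure under F is {Affiliation, AuthorID, Country, Editor, PaperID, Score, Year}.
Schema1 is contained in that closure, so Schema1 ∩ Schema2 --> Schema1 holds and the join is lossless.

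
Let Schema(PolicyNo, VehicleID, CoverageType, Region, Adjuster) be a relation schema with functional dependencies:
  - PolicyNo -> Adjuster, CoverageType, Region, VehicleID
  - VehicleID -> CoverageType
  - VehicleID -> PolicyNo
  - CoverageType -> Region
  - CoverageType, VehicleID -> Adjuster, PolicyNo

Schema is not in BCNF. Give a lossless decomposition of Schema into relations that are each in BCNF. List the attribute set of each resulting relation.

{Adjuster, CoverageType, PolicyNo, VehicleID}; {CoverageType, Region}

Candidate keys of the original relation: {PolicyNo}, {VehicleID}.
{Adjuster, CoverageType, PolicyNo, Region, VehicleID}: {CoverageType} determines {CoverageType, Region} here but is not a superkey — split on CoverageType -> Region, giving {CoverageType, Region} and {Adjuster, CoverageType, PolicyNo, VehicleID}.
{CoverageType, Region}: every determinant is a superkey — BCNF.
{Adjuster, CoverageType, PolicyNo, VehicleID}: every determinant is a superkey — BCNF.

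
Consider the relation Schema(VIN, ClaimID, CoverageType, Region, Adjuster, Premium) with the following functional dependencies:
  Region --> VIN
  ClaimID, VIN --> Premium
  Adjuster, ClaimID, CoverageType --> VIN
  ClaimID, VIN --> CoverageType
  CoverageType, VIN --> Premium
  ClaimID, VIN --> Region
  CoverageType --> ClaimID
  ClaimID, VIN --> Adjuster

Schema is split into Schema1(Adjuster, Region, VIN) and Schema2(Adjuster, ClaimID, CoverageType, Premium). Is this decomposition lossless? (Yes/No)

No

Schema1 ∩ Schema2 = {Adjuster}; its closure under F is {Adjuster}.
The closure covers neither Schema1 nor Schema2 entirely; the join is not lossless.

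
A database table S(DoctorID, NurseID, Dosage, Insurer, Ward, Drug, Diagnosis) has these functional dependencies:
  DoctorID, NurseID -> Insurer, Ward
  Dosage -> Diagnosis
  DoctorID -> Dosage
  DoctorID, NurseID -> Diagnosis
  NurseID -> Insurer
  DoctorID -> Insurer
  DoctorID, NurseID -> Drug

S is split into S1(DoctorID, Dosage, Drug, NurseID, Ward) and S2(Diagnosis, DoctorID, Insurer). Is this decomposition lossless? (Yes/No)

Common attributes: {DoctorID}; their closure is {Diagnosis, DoctorID, Dosage, Insurer}.
Since S2 ⊆ {Diagnosis, DoctorID, Dosage, Insurer}, the intersection is a superkey of S2; the decomposition is lossless.

Yes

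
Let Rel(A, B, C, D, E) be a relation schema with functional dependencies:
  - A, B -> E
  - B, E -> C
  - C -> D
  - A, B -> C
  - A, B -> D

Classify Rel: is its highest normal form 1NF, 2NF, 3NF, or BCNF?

Candidate key: {A, B}. Prime attributes: {A, B}.
B, E -> C: {B, E}⁺ = {B, C, D, E}, which is not all of the attributes, so the left side is not a superkey — BCNF is violated.
B, E -> C has non-prime {C} on the right and a non-superkey on the left, so 3NF fails.
No non-prime attribute depends on a proper subset of any candidate key, so 2NF holds.

2NF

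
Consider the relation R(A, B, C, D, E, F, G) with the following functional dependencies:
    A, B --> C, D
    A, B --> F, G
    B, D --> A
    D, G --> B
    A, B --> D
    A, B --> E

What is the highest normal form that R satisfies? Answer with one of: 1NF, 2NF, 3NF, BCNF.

Candidate keys: {A, B}, {B, D}, {D, G}. Prime attributes: {A, B, D, G}.
Every FD has a superkey on the left, so the relation is in BCNF.

BCNF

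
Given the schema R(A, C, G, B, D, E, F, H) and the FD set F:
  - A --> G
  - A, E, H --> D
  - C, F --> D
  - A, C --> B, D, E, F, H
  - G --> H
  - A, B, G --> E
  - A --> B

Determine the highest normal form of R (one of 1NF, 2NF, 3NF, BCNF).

Candidate key: {A, C}. Prime attributes: {A, C}.
A --> G: {A}⁺ = {A, B, D, E, G, H}, which is not all of the attributes, so the left side is not a superkey — BCNF is violated.
A --> G determines the non-prime attribute {G} from a non-superkey — 3NF is violated.
Since {A} ⊂ {A, C} and {A}⁺ ⊇ {B, D, E, G, H} with {B, D, E, G, H} non-prime, there is a partial dependency; 2NF fails.

1NF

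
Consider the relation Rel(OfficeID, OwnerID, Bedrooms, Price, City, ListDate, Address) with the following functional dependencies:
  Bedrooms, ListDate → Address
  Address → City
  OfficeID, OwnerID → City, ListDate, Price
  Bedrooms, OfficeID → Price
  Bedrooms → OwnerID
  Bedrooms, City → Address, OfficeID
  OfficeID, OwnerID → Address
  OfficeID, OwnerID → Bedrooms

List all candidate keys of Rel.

{Address, Bedrooms}⁺ = {Address, Bedrooms, City, ListDate, OfficeID, OwnerID, Price}, which is every attribute, so {Address, Bedrooms} is a candidate key.
{Bedrooms, City}⁺ = {Address, Bedrooms, City, ListDate, OfficeID, OwnerID, Price}, which is every attribute, so {Bedrooms, City} is a candidate key.
{Bedrooms, ListDate}⁺ = {Address, Bedrooms, City, ListDate, OfficeID, OwnerID, Price}, which is every attribute, so {Bedrooms, ListDate} is a candidate key.
{Bedrooms, OfficeID}⁺ = {Address, Bedrooms, City, ListDate, OfficeID, OwnerID, Price}, which is every attribute, so {Bedrooms, OfficeID} is a candidate key.
{OfficeID, OwnerID}⁺ = {Address, Bedrooms, City, ListDate, OfficeID, OwnerID, Price}, which is every attribute, so {OfficeID, OwnerID} is a candidate key.
Any other superkey properly contains one of these, so there are no further candidate keys.

{Address, Bedrooms}, {Bedrooms, City}, {Bedrooms, ListDate}, {Bedrooms, OfficeID}, {OfficeID, OwnerID}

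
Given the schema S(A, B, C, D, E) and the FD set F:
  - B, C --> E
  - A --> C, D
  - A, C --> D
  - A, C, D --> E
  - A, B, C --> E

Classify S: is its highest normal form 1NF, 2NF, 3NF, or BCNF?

1NF

Candidate key: {A, B}. Prime attributes: {A, B}.
B, C --> E: {B, C}⁺ = {B, C, E}, which is not all of the attributes, so the left side is not a superkey — BCNF is violated.
B, C --> E determines the non-prime attribute {E} from a non-superkey — 3NF is violated.
{A} is a proper subset of the key {A, B}, and {A}⁺ contains the non-prime attributes {C, D, E} — a partial dependency, so 2NF is violated.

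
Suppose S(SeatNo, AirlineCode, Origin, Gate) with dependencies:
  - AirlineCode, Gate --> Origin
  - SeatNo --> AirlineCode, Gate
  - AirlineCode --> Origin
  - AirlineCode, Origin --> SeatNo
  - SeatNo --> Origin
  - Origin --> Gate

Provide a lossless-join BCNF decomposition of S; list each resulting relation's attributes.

Candidate keys of the original relation: {AirlineCode}, {SeatNo}.
Within {AirlineCode, Gate, Origin, SeatNo}: {Origin}⁺ ∩ {AirlineCode, Gate, Origin, SeatNo} = {Gate, Origin}, not the whole set, so Origin --> Gate violates BCNF; decompose into {Gate, Origin} and {AirlineCode, Origin, SeatNo}.
{Gate, Origin} has no BCNF violation.
{AirlineCode, Origin, SeatNo} has no BCNF violation.

{AirlineCode, Origin, SeatNo}; {Gate, Origin}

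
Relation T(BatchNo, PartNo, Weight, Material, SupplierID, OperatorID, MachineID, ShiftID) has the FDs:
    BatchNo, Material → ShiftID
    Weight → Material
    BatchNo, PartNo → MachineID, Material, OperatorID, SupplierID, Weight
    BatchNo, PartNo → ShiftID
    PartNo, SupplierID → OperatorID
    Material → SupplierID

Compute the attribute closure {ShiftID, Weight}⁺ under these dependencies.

{Material, ShiftID, SupplierID, Weight}

Start with {ShiftID, Weight}.
Weight → Material applies; add {Material} → now {Material, ShiftID, Weight}.
Material → SupplierID applies; add {SupplierID} → now {Material, ShiftID, SupplierID, Weight}.
No further FD applies.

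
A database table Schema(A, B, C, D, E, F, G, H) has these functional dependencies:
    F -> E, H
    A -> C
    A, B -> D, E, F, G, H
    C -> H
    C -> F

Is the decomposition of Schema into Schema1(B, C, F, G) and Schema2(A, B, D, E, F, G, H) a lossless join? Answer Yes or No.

Schema1 ∩ Schema2 = {B, F, G}; its closure under F is {B, E, F, G, H}.
The closure covers neither Schema1 nor Schema2 entirely; the join is not lossless.

No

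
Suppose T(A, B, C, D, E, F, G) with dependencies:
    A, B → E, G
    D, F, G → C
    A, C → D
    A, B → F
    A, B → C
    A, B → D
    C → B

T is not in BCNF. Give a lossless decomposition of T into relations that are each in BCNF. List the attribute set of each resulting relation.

Candidate keys of the original relation: {A, B}, {A, C}, {A, D, F, G}.
In {A, B, C, D, E, F, G}, {D, F, G} is not a superkey ({D, F, G}⁺ restricted to this set is {B, C, D, F, G}), so split on D, F, G → B, C into {B, C, D, F, G} and {A, D, E, F, G}.
In {B, C, D, F, G}, {C} is not a superkey ({C}⁺ restricted to this set is {B, C}), so split on C → B into {B, C} and {C, D, F, G}.
{B, C} has no BCNF violation.
{C, D, F, G} has no BCNF violation.
{A, D, E, F, G} has no BCNF violation.

{A, D, E, F, G}; {B, C}; {C, D, F, G}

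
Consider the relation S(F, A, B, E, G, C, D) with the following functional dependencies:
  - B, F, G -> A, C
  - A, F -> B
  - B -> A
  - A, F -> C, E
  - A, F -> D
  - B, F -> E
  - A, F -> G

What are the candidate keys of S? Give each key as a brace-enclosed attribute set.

Attributes never on any right-hand side: {F} — every candidate key must contain it.
{A, F}⁺ = {A, B, C, D, E, F, G}, which is every attribute, so {A, F} is a candidate key.
{B, F}⁺ = {A, B, C, D, E, F, G}, which is every attribute, so {B, F} is a candidate key.
No proper subset of any of these is a key, and no other minimal superkey exists.

{A, F}, {B, F}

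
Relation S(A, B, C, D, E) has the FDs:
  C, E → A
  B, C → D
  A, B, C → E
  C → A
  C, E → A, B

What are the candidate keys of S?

Attributes never on any right-hand side: {C} — every candidate key must contain it.
Closure of {B, C} is {A, B, C, D, E}, the whole schema; {B, C} is a candidate key.
Closure of {C, E} is {A, B, C, D, E}, the whole schema; {C, E} is a candidate key.
No proper subset of any of these is a key, and no other minimal superkey exists.

{B, C}, {C, E}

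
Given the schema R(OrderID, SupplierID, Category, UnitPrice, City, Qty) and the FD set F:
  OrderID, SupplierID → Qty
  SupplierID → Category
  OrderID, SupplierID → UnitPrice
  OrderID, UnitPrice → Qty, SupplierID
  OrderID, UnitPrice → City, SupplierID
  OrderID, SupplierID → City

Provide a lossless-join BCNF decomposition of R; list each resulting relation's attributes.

Candidate keys of the original relation: {OrderID, SupplierID}, {OrderID, UnitPrice}.
Within {Category, City, OrderID, Qty, SupplierID, UnitPrice}: {SupplierID}⁺ ∩ {Category, City, OrderID, Qty, SupplierID, UnitPrice} = {Category, SupplierID}, not the whole set, so SupplierID → Category violates BCNF; decompose into {Category, SupplierID} and {City, OrderID, Qty, SupplierID, UnitPrice}.
{Category, SupplierID}: every determinant is a superkey — BCNF.
{City, OrderID, Qty, SupplierID, UnitPrice}: every determinant is a superkey — BCNF.

{Category, SupplierID}; {City, OrderID, Qty, SupplierID, UnitPrice}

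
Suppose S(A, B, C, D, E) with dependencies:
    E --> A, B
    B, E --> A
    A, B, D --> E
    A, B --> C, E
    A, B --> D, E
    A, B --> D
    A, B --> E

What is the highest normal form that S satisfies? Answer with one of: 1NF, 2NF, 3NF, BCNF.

BCNF

Candidate keys: {A, B}, {E}. Prime attributes: {A, B, E}.
The left-hand side of every FD is a superkey, so BCNF is satisfied.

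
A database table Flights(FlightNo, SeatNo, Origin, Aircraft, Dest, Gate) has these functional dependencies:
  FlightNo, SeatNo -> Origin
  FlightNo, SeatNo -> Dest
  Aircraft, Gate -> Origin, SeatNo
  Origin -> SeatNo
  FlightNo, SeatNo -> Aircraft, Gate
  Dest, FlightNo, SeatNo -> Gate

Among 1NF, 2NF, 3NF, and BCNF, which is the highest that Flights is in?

Candidate keys: {Aircraft, FlightNo, Gate}, {FlightNo, Origin}, {FlightNo, SeatNo}. Prime attributes: {Aircraft, FlightNo, Gate, Origin, SeatNo}.
For Aircraft, Gate -> Origin, SeatNo we have {Aircraft, Gate}⁺ = {Aircraft, Gate, Origin, SeatNo}; {Aircraft, Gate} is not a superkey, so BCNF fails.
Its right-hand attributes {Origin, SeatNo} are all prime, as are those of every other non-superkey FD — the relation is in 3NF.

3NF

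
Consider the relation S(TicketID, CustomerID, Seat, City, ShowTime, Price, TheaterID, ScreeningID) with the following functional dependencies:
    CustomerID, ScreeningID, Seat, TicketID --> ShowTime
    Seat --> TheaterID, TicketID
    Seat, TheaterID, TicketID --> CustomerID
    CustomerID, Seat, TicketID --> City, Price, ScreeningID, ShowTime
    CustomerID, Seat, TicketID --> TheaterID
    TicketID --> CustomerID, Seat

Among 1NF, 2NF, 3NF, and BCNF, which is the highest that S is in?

BCNF

Candidate keys: {Seat}, {TicketID}. Prime attributes: {Seat, TicketID}.
The left-hand side of every FD is a superkey, so BCNF is satisfied.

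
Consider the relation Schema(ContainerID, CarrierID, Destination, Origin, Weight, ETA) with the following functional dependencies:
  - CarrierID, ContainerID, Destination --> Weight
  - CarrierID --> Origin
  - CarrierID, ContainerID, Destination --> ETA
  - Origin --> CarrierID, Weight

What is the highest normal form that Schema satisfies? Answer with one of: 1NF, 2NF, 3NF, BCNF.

1NF

Candidate keys: {CarrierID, ContainerID, Destination}, {ContainerID, Destination, Origin}. Prime attributes: {CarrierID, ContainerID, Destination, Origin}.
CarrierID --> Origin: {CarrierID}⁺ = {CarrierID, Origin, Weight}, which is not all of the attributes, so the left side is not a superkey — BCNF is violated.
Because {Weight} is non-prime and the left side of Origin --> CarrierID, Weight is not a superkey, the relation is not in 3NF.
Since {CarrierID} ⊂ {CarrierID, ContainerID, Destination} and {CarrierID}⁺ ⊇ {Weight} with {Weight} non-prime, there is a partial dependency; 2NF fails.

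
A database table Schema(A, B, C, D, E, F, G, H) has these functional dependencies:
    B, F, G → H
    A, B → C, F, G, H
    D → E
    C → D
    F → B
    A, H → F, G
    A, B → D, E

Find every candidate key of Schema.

Attributes never on any right-hand side: {A} — every candidate key must contain it.
{A, B}⁺ = {A, B, C, D, E, F, G, H}, which is every attribute, so {A, B} is a candidate key.
{A, F}⁺ = {A, B, C, D, E, F, G, H}, which is every attribute, so {A, F} is a candidate key.
{A, H}⁺ = {A, B, C, D, E, F, G, H}, which is every attribute, so {A, H} is a candidate key.
Any other superkey properly contains one of these, so there are no further candidate keys.

{A, B}, {A, F}, {A, H}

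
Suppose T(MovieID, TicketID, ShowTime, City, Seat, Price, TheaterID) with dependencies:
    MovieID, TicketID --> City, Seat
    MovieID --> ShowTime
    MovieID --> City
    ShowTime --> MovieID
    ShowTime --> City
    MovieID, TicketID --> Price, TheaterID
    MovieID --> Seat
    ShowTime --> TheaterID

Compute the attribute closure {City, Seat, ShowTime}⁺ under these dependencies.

{City, MovieID, Seat, ShowTime, TheaterID}

Start with {City, Seat, ShowTime}.
ShowTime --> MovieID applies; add {MovieID} → now {City, MovieID, Seat, ShowTime}.
ShowTime --> TheaterID applies; add {TheaterID} → now {City, MovieID, Seat, ShowTime, TheaterID}.
No further FD applies.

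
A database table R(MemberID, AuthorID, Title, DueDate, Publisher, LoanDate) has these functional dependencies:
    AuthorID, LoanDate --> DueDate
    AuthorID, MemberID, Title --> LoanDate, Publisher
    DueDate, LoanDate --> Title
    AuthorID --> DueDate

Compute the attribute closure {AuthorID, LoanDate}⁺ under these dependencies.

Start with {AuthorID, LoanDate}.
AuthorID, LoanDate --> DueDate applies; add {DueDate} → now {AuthorID, DueDate, LoanDate}.
DueDate, LoanDate --> Title applies; add {Title} → now {AuthorID, DueDate, LoanDate, Title}.
No further FD applies.

{AuthorID, DueDate, LoanDate, Title}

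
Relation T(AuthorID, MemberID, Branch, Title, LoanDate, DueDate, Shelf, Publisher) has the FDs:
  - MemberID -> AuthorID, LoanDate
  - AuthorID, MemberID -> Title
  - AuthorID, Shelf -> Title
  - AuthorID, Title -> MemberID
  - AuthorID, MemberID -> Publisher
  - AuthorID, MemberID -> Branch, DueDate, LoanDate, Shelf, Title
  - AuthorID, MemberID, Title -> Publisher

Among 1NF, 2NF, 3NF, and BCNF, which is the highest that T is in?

BCNF

Candidate keys: {AuthorID, Shelf}, {AuthorID, Title}, {MemberID}. Prime attributes: {AuthorID, MemberID, Shelf, Title}.
The left-hand side of every FD is a superkey, so BCNF is satisfied.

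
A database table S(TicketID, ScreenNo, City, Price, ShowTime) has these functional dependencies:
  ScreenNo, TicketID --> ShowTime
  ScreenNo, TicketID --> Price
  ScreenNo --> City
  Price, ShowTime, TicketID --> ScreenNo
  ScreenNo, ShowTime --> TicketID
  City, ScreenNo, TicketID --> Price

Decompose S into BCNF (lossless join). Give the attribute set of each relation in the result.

Candidate keys of the original relation: {Price, ShowTime, TicketID}, {ScreenNo, ShowTime}, {ScreenNo, TicketID}.
In {City, Price, ScreenNo, ShowTime, TicketID}, {ScreenNo} is not a superkey ({ScreenNo}⁺ restricted to this set is {City, ScreenNo}), so split on ScreenNo --> City into {City, ScreenNo} and {Price, ScreenNo, ShowTime, TicketID}.
{City, ScreenNo}: every determinant is a superkey — BCNF.
{Price, ScreenNo, ShowTime, TicketID}: every determinant is a superkey — BCNF.

{City, ScreenNo}; {Price, ScreenNo, ShowTime, TicketID}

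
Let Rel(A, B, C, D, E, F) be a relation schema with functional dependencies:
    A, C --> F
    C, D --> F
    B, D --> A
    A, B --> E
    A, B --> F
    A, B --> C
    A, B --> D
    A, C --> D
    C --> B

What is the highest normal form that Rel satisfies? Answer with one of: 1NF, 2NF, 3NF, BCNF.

3NF

Candidate keys: {A, B}, {A, C}, {B, D}, {C, D}. Prime attributes: {A, B, C, D}.
C --> B: {C}⁺ = {B, C}, which is not all of the attributes, so the left side is not a superkey — BCNF is violated.
But every attribute on its right side ({B}) is prime, and the same holds for every other non-superkey FD, so 3NF still holds.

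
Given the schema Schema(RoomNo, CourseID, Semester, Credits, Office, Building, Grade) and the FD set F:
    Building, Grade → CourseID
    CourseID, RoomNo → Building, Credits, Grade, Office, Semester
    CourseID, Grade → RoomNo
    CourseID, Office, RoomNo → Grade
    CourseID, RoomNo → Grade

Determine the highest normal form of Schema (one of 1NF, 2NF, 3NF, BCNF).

Candidate keys: {Building, Grade}, {CourseID, Grade}, {CourseID, RoomNo}. Prime attributes: {Building, CourseID, Grade, RoomNo}.
Each dependency's left side is a superkey — BCNF holds.

BCNF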